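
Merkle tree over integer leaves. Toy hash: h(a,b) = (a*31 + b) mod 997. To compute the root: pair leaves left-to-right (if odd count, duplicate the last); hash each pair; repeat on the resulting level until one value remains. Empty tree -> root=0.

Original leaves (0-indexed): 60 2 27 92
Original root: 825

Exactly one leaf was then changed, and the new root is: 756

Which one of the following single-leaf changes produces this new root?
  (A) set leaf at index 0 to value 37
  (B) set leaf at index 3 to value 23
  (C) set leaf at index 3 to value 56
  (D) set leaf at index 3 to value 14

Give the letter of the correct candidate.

Original leaves: [60, 2, 27, 92]
Target new root: 756
Try each candidate change and compute the resulting root:
Candidate A: set leaf[0] = 37 -> leaves = [37, 2, 27, 92]
  L0: [37, 2, 27, 92]
  L1: h(37,2)=(37*31+2)%997=152 h(27,92)=(27*31+92)%997=929 -> [152, 929]
  L2: h(152,929)=(152*31+929)%997=656 -> [656]
  root = 656 != target 756
Candidate B: set leaf[3] = 23 -> leaves = [60, 2, 27, 23]
  L0: [60, 2, 27, 23]
  L1: h(60,2)=(60*31+2)%997=865 h(27,23)=(27*31+23)%997=860 -> [865, 860]
  L2: h(865,860)=(865*31+860)%997=756 -> [756]
  root = 756 == target 756  ** MATCH **
Candidate C: set leaf[3] = 56 -> leaves = [60, 2, 27, 56]
  L0: [60, 2, 27, 56]
  L1: h(60,2)=(60*31+2)%997=865 h(27,56)=(27*31+56)%997=893 -> [865, 893]
  L2: h(865,893)=(865*31+893)%997=789 -> [789]
  root = 789 != target 756
Candidate D: set leaf[3] = 14 -> leaves = [60, 2, 27, 14]
  L0: [60, 2, 27, 14]
  L1: h(60,2)=(60*31+2)%997=865 h(27,14)=(27*31+14)%997=851 -> [865, 851]
  L2: h(865,851)=(865*31+851)%997=747 -> [747]
  root = 747 != target 756
Candidate B produces the target root.

Answer: B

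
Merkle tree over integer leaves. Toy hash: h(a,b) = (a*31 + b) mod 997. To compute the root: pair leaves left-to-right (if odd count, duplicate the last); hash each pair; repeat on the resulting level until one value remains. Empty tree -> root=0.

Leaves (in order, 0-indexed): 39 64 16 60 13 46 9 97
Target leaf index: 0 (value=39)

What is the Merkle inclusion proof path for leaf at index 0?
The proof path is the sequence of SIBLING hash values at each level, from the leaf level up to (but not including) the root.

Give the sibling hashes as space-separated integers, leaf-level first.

Answer: 64 556 337

Derivation:
L0 (leaves): [39, 64, 16, 60, 13, 46, 9, 97], target index=0
L1: h(39,64)=(39*31+64)%997=276 [pair 0] h(16,60)=(16*31+60)%997=556 [pair 1] h(13,46)=(13*31+46)%997=449 [pair 2] h(9,97)=(9*31+97)%997=376 [pair 3] -> [276, 556, 449, 376]
  Sibling for proof at L0: 64
L2: h(276,556)=(276*31+556)%997=139 [pair 0] h(449,376)=(449*31+376)%997=337 [pair 1] -> [139, 337]
  Sibling for proof at L1: 556
L3: h(139,337)=(139*31+337)%997=658 [pair 0] -> [658]
  Sibling for proof at L2: 337
Root: 658
Proof path (sibling hashes from leaf to root): [64, 556, 337]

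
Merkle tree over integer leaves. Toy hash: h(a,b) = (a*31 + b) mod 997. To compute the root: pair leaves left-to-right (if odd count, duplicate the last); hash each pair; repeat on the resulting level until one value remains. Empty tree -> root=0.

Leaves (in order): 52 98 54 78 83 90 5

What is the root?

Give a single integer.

L0: [52, 98, 54, 78, 83, 90, 5]
L1: h(52,98)=(52*31+98)%997=713 h(54,78)=(54*31+78)%997=755 h(83,90)=(83*31+90)%997=669 h(5,5)=(5*31+5)%997=160 -> [713, 755, 669, 160]
L2: h(713,755)=(713*31+755)%997=924 h(669,160)=(669*31+160)%997=959 -> [924, 959]
L3: h(924,959)=(924*31+959)%997=690 -> [690]

Answer: 690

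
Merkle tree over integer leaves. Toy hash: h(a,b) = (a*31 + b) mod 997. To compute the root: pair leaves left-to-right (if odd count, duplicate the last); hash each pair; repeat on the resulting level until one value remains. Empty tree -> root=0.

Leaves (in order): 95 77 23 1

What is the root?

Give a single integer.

L0: [95, 77, 23, 1]
L1: h(95,77)=(95*31+77)%997=31 h(23,1)=(23*31+1)%997=714 -> [31, 714]
L2: h(31,714)=(31*31+714)%997=678 -> [678]

Answer: 678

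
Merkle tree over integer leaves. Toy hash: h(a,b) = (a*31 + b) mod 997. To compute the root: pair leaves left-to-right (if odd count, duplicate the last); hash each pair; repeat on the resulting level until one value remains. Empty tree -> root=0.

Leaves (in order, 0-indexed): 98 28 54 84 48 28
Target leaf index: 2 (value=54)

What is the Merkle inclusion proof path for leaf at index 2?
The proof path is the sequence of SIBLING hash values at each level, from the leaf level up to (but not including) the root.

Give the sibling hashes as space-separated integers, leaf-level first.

L0 (leaves): [98, 28, 54, 84, 48, 28], target index=2
L1: h(98,28)=(98*31+28)%997=75 [pair 0] h(54,84)=(54*31+84)%997=761 [pair 1] h(48,28)=(48*31+28)%997=519 [pair 2] -> [75, 761, 519]
  Sibling for proof at L0: 84
L2: h(75,761)=(75*31+761)%997=95 [pair 0] h(519,519)=(519*31+519)%997=656 [pair 1] -> [95, 656]
  Sibling for proof at L1: 75
L3: h(95,656)=(95*31+656)%997=610 [pair 0] -> [610]
  Sibling for proof at L2: 656
Root: 610
Proof path (sibling hashes from leaf to root): [84, 75, 656]

Answer: 84 75 656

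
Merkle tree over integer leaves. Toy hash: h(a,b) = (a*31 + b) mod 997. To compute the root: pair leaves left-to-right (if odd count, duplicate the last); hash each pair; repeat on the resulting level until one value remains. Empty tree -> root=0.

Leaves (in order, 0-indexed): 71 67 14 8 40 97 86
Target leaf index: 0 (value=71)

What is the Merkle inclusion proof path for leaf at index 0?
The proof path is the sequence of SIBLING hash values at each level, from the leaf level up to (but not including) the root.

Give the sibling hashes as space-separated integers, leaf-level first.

L0 (leaves): [71, 67, 14, 8, 40, 97, 86], target index=0
L1: h(71,67)=(71*31+67)%997=274 [pair 0] h(14,8)=(14*31+8)%997=442 [pair 1] h(40,97)=(40*31+97)%997=340 [pair 2] h(86,86)=(86*31+86)%997=758 [pair 3] -> [274, 442, 340, 758]
  Sibling for proof at L0: 67
L2: h(274,442)=(274*31+442)%997=960 [pair 0] h(340,758)=(340*31+758)%997=331 [pair 1] -> [960, 331]
  Sibling for proof at L1: 442
L3: h(960,331)=(960*31+331)%997=181 [pair 0] -> [181]
  Sibling for proof at L2: 331
Root: 181
Proof path (sibling hashes from leaf to root): [67, 442, 331]

Answer: 67 442 331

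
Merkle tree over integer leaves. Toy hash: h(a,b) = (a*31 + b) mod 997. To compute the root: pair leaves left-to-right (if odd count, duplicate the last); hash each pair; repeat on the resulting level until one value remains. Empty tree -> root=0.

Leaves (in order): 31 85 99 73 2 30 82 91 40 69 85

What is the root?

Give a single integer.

L0: [31, 85, 99, 73, 2, 30, 82, 91, 40, 69, 85]
L1: h(31,85)=(31*31+85)%997=49 h(99,73)=(99*31+73)%997=151 h(2,30)=(2*31+30)%997=92 h(82,91)=(82*31+91)%997=639 h(40,69)=(40*31+69)%997=312 h(85,85)=(85*31+85)%997=726 -> [49, 151, 92, 639, 312, 726]
L2: h(49,151)=(49*31+151)%997=673 h(92,639)=(92*31+639)%997=500 h(312,726)=(312*31+726)%997=428 -> [673, 500, 428]
L3: h(673,500)=(673*31+500)%997=426 h(428,428)=(428*31+428)%997=735 -> [426, 735]
L4: h(426,735)=(426*31+735)%997=980 -> [980]

Answer: 980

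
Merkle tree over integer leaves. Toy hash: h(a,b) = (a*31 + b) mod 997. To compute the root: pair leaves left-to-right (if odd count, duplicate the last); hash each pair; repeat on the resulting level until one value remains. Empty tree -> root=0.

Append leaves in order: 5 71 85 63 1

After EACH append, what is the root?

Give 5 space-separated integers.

After append 5 (leaves=[5]):
  L0: [5]
  root=5
After append 71 (leaves=[5, 71]):
  L0: [5, 71]
  L1: h(5,71)=(5*31+71)%997=226 -> [226]
  root=226
After append 85 (leaves=[5, 71, 85]):
  L0: [5, 71, 85]
  L1: h(5,71)=(5*31+71)%997=226 h(85,85)=(85*31+85)%997=726 -> [226, 726]
  L2: h(226,726)=(226*31+726)%997=753 -> [753]
  root=753
After append 63 (leaves=[5, 71, 85, 63]):
  L0: [5, 71, 85, 63]
  L1: h(5,71)=(5*31+71)%997=226 h(85,63)=(85*31+63)%997=704 -> [226, 704]
  L2: h(226,704)=(226*31+704)%997=731 -> [731]
  root=731
After append 1 (leaves=[5, 71, 85, 63, 1]):
  L0: [5, 71, 85, 63, 1]
  L1: h(5,71)=(5*31+71)%997=226 h(85,63)=(85*31+63)%997=704 h(1,1)=(1*31+1)%997=32 -> [226, 704, 32]
  L2: h(226,704)=(226*31+704)%997=731 h(32,32)=(32*31+32)%997=27 -> [731, 27]
  L3: h(731,27)=(731*31+27)%997=754 -> [754]
  root=754

Answer: 5 226 753 731 754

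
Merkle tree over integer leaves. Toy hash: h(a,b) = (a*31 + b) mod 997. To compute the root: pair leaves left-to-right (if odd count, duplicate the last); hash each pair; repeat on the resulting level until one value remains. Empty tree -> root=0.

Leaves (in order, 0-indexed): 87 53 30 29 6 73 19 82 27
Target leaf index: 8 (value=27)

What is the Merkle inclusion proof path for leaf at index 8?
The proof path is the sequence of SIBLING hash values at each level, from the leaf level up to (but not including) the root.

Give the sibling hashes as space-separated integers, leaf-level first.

Answer: 27 864 729 246

Derivation:
L0 (leaves): [87, 53, 30, 29, 6, 73, 19, 82, 27], target index=8
L1: h(87,53)=(87*31+53)%997=756 [pair 0] h(30,29)=(30*31+29)%997=959 [pair 1] h(6,73)=(6*31+73)%997=259 [pair 2] h(19,82)=(19*31+82)%997=671 [pair 3] h(27,27)=(27*31+27)%997=864 [pair 4] -> [756, 959, 259, 671, 864]
  Sibling for proof at L0: 27
L2: h(756,959)=(756*31+959)%997=467 [pair 0] h(259,671)=(259*31+671)%997=724 [pair 1] h(864,864)=(864*31+864)%997=729 [pair 2] -> [467, 724, 729]
  Sibling for proof at L1: 864
L3: h(467,724)=(467*31+724)%997=246 [pair 0] h(729,729)=(729*31+729)%997=397 [pair 1] -> [246, 397]
  Sibling for proof at L2: 729
L4: h(246,397)=(246*31+397)%997=47 [pair 0] -> [47]
  Sibling for proof at L3: 246
Root: 47
Proof path (sibling hashes from leaf to root): [27, 864, 729, 246]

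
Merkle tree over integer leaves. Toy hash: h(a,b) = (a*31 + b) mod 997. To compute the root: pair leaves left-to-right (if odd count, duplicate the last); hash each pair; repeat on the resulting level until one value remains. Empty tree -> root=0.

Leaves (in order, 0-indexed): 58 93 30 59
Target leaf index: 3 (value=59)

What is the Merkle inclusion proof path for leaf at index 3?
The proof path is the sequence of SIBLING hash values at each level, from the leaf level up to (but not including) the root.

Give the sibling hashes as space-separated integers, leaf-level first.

Answer: 30 894

Derivation:
L0 (leaves): [58, 93, 30, 59], target index=3
L1: h(58,93)=(58*31+93)%997=894 [pair 0] h(30,59)=(30*31+59)%997=989 [pair 1] -> [894, 989]
  Sibling for proof at L0: 30
L2: h(894,989)=(894*31+989)%997=787 [pair 0] -> [787]
  Sibling for proof at L1: 894
Root: 787
Proof path (sibling hashes from leaf to root): [30, 894]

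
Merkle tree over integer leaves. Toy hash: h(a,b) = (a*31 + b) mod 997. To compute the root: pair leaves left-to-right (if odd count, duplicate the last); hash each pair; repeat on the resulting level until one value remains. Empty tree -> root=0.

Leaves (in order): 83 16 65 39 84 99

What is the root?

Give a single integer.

Answer: 137

Derivation:
L0: [83, 16, 65, 39, 84, 99]
L1: h(83,16)=(83*31+16)%997=595 h(65,39)=(65*31+39)%997=60 h(84,99)=(84*31+99)%997=709 -> [595, 60, 709]
L2: h(595,60)=(595*31+60)%997=559 h(709,709)=(709*31+709)%997=754 -> [559, 754]
L3: h(559,754)=(559*31+754)%997=137 -> [137]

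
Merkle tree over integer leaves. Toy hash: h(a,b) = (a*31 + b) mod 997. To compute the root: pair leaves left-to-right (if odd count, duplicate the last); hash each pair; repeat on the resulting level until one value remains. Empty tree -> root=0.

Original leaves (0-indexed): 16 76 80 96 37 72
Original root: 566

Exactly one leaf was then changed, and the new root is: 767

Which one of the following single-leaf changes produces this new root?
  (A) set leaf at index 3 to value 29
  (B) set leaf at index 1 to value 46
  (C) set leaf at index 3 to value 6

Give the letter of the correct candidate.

Answer: C

Derivation:
Original leaves: [16, 76, 80, 96, 37, 72]
Target new root: 767
Try each candidate change and compute the resulting root:
Candidate A: set leaf[3] = 29 -> leaves = [16, 76, 80, 29, 37, 72]
  L0: [16, 76, 80, 29, 37, 72]
  L1: h(16,76)=(16*31+76)%997=572 h(80,29)=(80*31+29)%997=515 h(37,72)=(37*31+72)%997=222 -> [572, 515, 222]
  L2: h(572,515)=(572*31+515)%997=301 h(222,222)=(222*31+222)%997=125 -> [301, 125]
  L3: h(301,125)=(301*31+125)%997=483 -> [483]
  root = 483 != target 767
Candidate B: set leaf[1] = 46 -> leaves = [16, 46, 80, 96, 37, 72]
  L0: [16, 46, 80, 96, 37, 72]
  L1: h(16,46)=(16*31+46)%997=542 h(80,96)=(80*31+96)%997=582 h(37,72)=(37*31+72)%997=222 -> [542, 582, 222]
  L2: h(542,582)=(542*31+582)%997=435 h(222,222)=(222*31+222)%997=125 -> [435, 125]
  L3: h(435,125)=(435*31+125)%997=649 -> [649]
  root = 649 != target 767
Candidate C: set leaf[3] = 6 -> leaves = [16, 76, 80, 6, 37, 72]
  L0: [16, 76, 80, 6, 37, 72]
  L1: h(16,76)=(16*31+76)%997=572 h(80,6)=(80*31+6)%997=492 h(37,72)=(37*31+72)%997=222 -> [572, 492, 222]
  L2: h(572,492)=(572*31+492)%997=278 h(222,222)=(222*31+222)%997=125 -> [278, 125]
  L3: h(278,125)=(278*31+125)%997=767 -> [767]
  root = 767 == target 767  ** MATCH **
Candidate C produces the target root.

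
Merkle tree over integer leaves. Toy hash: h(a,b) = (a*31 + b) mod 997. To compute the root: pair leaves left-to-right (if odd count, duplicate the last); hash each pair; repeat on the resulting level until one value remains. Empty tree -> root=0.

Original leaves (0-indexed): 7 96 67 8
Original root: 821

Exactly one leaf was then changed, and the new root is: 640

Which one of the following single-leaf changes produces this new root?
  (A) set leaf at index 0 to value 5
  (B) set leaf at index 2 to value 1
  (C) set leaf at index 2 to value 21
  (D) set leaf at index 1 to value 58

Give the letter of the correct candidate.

Answer: D

Derivation:
Original leaves: [7, 96, 67, 8]
Target new root: 640
Try each candidate change and compute the resulting root:
Candidate A: set leaf[0] = 5 -> leaves = [5, 96, 67, 8]
  L0: [5, 96, 67, 8]
  L1: h(5,96)=(5*31+96)%997=251 h(67,8)=(67*31+8)%997=91 -> [251, 91]
  L2: h(251,91)=(251*31+91)%997=893 -> [893]
  root = 893 != target 640
Candidate B: set leaf[2] = 1 -> leaves = [7, 96, 1, 8]
  L0: [7, 96, 1, 8]
  L1: h(7,96)=(7*31+96)%997=313 h(1,8)=(1*31+8)%997=39 -> [313, 39]
  L2: h(313,39)=(313*31+39)%997=769 -> [769]
  root = 769 != target 640
Candidate C: set leaf[2] = 21 -> leaves = [7, 96, 21, 8]
  L0: [7, 96, 21, 8]
  L1: h(7,96)=(7*31+96)%997=313 h(21,8)=(21*31+8)%997=659 -> [313, 659]
  L2: h(313,659)=(313*31+659)%997=392 -> [392]
  root = 392 != target 640
Candidate D: set leaf[1] = 58 -> leaves = [7, 58, 67, 8]
  L0: [7, 58, 67, 8]
  L1: h(7,58)=(7*31+58)%997=275 h(67,8)=(67*31+8)%997=91 -> [275, 91]
  L2: h(275,91)=(275*31+91)%997=640 -> [640]
  root = 640 == target 640  ** MATCH **
Candidate D produces the target root.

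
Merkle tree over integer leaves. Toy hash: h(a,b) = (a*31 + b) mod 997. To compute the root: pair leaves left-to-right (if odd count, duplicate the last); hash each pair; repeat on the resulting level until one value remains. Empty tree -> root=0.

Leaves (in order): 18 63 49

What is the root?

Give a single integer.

L0: [18, 63, 49]
L1: h(18,63)=(18*31+63)%997=621 h(49,49)=(49*31+49)%997=571 -> [621, 571]
L2: h(621,571)=(621*31+571)%997=879 -> [879]

Answer: 879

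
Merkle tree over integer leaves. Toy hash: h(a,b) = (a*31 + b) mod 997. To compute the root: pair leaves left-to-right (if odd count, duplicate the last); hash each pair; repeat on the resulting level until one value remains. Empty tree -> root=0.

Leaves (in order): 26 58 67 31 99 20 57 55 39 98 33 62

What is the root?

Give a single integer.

Answer: 141

Derivation:
L0: [26, 58, 67, 31, 99, 20, 57, 55, 39, 98, 33, 62]
L1: h(26,58)=(26*31+58)%997=864 h(67,31)=(67*31+31)%997=114 h(99,20)=(99*31+20)%997=98 h(57,55)=(57*31+55)%997=825 h(39,98)=(39*31+98)%997=310 h(33,62)=(33*31+62)%997=88 -> [864, 114, 98, 825, 310, 88]
L2: h(864,114)=(864*31+114)%997=976 h(98,825)=(98*31+825)%997=872 h(310,88)=(310*31+88)%997=725 -> [976, 872, 725]
L3: h(976,872)=(976*31+872)%997=221 h(725,725)=(725*31+725)%997=269 -> [221, 269]
L4: h(221,269)=(221*31+269)%997=141 -> [141]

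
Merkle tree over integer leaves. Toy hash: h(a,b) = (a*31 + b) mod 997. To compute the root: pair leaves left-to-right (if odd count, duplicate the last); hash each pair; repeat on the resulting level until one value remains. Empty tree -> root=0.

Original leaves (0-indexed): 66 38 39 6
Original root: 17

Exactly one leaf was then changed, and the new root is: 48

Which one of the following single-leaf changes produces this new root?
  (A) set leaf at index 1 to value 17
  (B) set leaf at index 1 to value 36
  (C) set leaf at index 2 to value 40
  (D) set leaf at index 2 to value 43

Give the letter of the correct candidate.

Answer: C

Derivation:
Original leaves: [66, 38, 39, 6]
Target new root: 48
Try each candidate change and compute the resulting root:
Candidate A: set leaf[1] = 17 -> leaves = [66, 17, 39, 6]
  L0: [66, 17, 39, 6]
  L1: h(66,17)=(66*31+17)%997=69 h(39,6)=(39*31+6)%997=218 -> [69, 218]
  L2: h(69,218)=(69*31+218)%997=363 -> [363]
  root = 363 != target 48
Candidate B: set leaf[1] = 36 -> leaves = [66, 36, 39, 6]
  L0: [66, 36, 39, 6]
  L1: h(66,36)=(66*31+36)%997=88 h(39,6)=(39*31+6)%997=218 -> [88, 218]
  L2: h(88,218)=(88*31+218)%997=952 -> [952]
  root = 952 != target 48
Candidate C: set leaf[2] = 40 -> leaves = [66, 38, 40, 6]
  L0: [66, 38, 40, 6]
  L1: h(66,38)=(66*31+38)%997=90 h(40,6)=(40*31+6)%997=249 -> [90, 249]
  L2: h(90,249)=(90*31+249)%997=48 -> [48]
  root = 48 == target 48  ** MATCH **
Candidate D: set leaf[2] = 43 -> leaves = [66, 38, 43, 6]
  L0: [66, 38, 43, 6]
  L1: h(66,38)=(66*31+38)%997=90 h(43,6)=(43*31+6)%997=342 -> [90, 342]
  L2: h(90,342)=(90*31+342)%997=141 -> [141]
  root = 141 != target 48
Candidate C produces the target root.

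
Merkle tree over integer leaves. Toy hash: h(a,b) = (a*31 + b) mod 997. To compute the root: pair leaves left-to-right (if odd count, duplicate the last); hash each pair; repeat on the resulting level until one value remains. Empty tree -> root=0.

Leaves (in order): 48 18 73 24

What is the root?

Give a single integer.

Answer: 120

Derivation:
L0: [48, 18, 73, 24]
L1: h(48,18)=(48*31+18)%997=509 h(73,24)=(73*31+24)%997=293 -> [509, 293]
L2: h(509,293)=(509*31+293)%997=120 -> [120]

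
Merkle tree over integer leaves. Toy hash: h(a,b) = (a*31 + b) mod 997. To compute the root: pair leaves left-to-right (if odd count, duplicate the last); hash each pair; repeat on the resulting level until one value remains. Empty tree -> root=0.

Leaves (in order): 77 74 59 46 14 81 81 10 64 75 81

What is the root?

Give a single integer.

L0: [77, 74, 59, 46, 14, 81, 81, 10, 64, 75, 81]
L1: h(77,74)=(77*31+74)%997=467 h(59,46)=(59*31+46)%997=878 h(14,81)=(14*31+81)%997=515 h(81,10)=(81*31+10)%997=527 h(64,75)=(64*31+75)%997=65 h(81,81)=(81*31+81)%997=598 -> [467, 878, 515, 527, 65, 598]
L2: h(467,878)=(467*31+878)%997=400 h(515,527)=(515*31+527)%997=540 h(65,598)=(65*31+598)%997=619 -> [400, 540, 619]
L3: h(400,540)=(400*31+540)%997=976 h(619,619)=(619*31+619)%997=865 -> [976, 865]
L4: h(976,865)=(976*31+865)%997=214 -> [214]

Answer: 214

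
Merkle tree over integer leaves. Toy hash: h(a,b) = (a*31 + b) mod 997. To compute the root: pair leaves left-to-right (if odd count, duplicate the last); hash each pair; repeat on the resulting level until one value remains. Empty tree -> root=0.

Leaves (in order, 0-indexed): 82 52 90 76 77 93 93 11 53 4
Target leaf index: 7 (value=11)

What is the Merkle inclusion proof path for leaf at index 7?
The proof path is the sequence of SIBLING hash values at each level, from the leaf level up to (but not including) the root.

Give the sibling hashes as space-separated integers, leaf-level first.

L0 (leaves): [82, 52, 90, 76, 77, 93, 93, 11, 53, 4], target index=7
L1: h(82,52)=(82*31+52)%997=600 [pair 0] h(90,76)=(90*31+76)%997=872 [pair 1] h(77,93)=(77*31+93)%997=486 [pair 2] h(93,11)=(93*31+11)%997=900 [pair 3] h(53,4)=(53*31+4)%997=650 [pair 4] -> [600, 872, 486, 900, 650]
  Sibling for proof at L0: 93
L2: h(600,872)=(600*31+872)%997=529 [pair 0] h(486,900)=(486*31+900)%997=14 [pair 1] h(650,650)=(650*31+650)%997=860 [pair 2] -> [529, 14, 860]
  Sibling for proof at L1: 486
L3: h(529,14)=(529*31+14)%997=461 [pair 0] h(860,860)=(860*31+860)%997=601 [pair 1] -> [461, 601]
  Sibling for proof at L2: 529
L4: h(461,601)=(461*31+601)%997=934 [pair 0] -> [934]
  Sibling for proof at L3: 601
Root: 934
Proof path (sibling hashes from leaf to root): [93, 486, 529, 601]

Answer: 93 486 529 601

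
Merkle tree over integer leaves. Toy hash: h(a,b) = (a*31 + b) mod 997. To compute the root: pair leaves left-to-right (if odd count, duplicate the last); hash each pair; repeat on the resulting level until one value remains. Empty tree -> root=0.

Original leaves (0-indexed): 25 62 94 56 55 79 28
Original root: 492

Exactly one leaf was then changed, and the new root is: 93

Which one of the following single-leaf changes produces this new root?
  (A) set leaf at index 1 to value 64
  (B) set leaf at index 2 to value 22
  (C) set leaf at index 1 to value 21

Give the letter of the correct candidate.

Answer: B

Derivation:
Original leaves: [25, 62, 94, 56, 55, 79, 28]
Target new root: 93
Try each candidate change and compute the resulting root:
Candidate A: set leaf[1] = 64 -> leaves = [25, 64, 94, 56, 55, 79, 28]
  L0: [25, 64, 94, 56, 55, 79, 28]
  L1: h(25,64)=(25*31+64)%997=839 h(94,56)=(94*31+56)%997=976 h(55,79)=(55*31+79)%997=787 h(28,28)=(28*31+28)%997=896 -> [839, 976, 787, 896]
  L2: h(839,976)=(839*31+976)%997=66 h(787,896)=(787*31+896)%997=368 -> [66, 368]
  L3: h(66,368)=(66*31+368)%997=420 -> [420]
  root = 420 != target 93
Candidate B: set leaf[2] = 22 -> leaves = [25, 62, 22, 56, 55, 79, 28]
  L0: [25, 62, 22, 56, 55, 79, 28]
  L1: h(25,62)=(25*31+62)%997=837 h(22,56)=(22*31+56)%997=738 h(55,79)=(55*31+79)%997=787 h(28,28)=(28*31+28)%997=896 -> [837, 738, 787, 896]
  L2: h(837,738)=(837*31+738)%997=763 h(787,896)=(787*31+896)%997=368 -> [763, 368]
  L3: h(763,368)=(763*31+368)%997=93 -> [93]
  root = 93 == target 93  ** MATCH **
Candidate C: set leaf[1] = 21 -> leaves = [25, 21, 94, 56, 55, 79, 28]
  L0: [25, 21, 94, 56, 55, 79, 28]
  L1: h(25,21)=(25*31+21)%997=796 h(94,56)=(94*31+56)%997=976 h(55,79)=(55*31+79)%997=787 h(28,28)=(28*31+28)%997=896 -> [796, 976, 787, 896]
  L2: h(796,976)=(796*31+976)%997=727 h(787,896)=(787*31+896)%997=368 -> [727, 368]
  L3: h(727,368)=(727*31+368)%997=971 -> [971]
  root = 971 != target 93
Candidate B produces the target root.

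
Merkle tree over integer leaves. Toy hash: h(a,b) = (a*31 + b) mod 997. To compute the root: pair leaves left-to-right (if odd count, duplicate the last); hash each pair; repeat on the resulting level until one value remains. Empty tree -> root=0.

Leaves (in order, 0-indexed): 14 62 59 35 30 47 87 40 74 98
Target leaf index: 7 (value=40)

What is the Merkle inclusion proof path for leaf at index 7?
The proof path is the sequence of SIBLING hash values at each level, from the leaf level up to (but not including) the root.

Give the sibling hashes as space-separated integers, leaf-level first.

L0 (leaves): [14, 62, 59, 35, 30, 47, 87, 40, 74, 98], target index=7
L1: h(14,62)=(14*31+62)%997=496 [pair 0] h(59,35)=(59*31+35)%997=867 [pair 1] h(30,47)=(30*31+47)%997=977 [pair 2] h(87,40)=(87*31+40)%997=743 [pair 3] h(74,98)=(74*31+98)%997=398 [pair 4] -> [496, 867, 977, 743, 398]
  Sibling for proof at L0: 87
L2: h(496,867)=(496*31+867)%997=291 [pair 0] h(977,743)=(977*31+743)%997=123 [pair 1] h(398,398)=(398*31+398)%997=772 [pair 2] -> [291, 123, 772]
  Sibling for proof at L1: 977
L3: h(291,123)=(291*31+123)%997=171 [pair 0] h(772,772)=(772*31+772)%997=776 [pair 1] -> [171, 776]
  Sibling for proof at L2: 291
L4: h(171,776)=(171*31+776)%997=95 [pair 0] -> [95]
  Sibling for proof at L3: 776
Root: 95
Proof path (sibling hashes from leaf to root): [87, 977, 291, 776]

Answer: 87 977 291 776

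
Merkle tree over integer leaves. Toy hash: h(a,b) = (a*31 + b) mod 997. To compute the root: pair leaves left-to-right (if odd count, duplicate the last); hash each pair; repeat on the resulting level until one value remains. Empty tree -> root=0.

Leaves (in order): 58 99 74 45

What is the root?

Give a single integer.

Answer: 329

Derivation:
L0: [58, 99, 74, 45]
L1: h(58,99)=(58*31+99)%997=900 h(74,45)=(74*31+45)%997=345 -> [900, 345]
L2: h(900,345)=(900*31+345)%997=329 -> [329]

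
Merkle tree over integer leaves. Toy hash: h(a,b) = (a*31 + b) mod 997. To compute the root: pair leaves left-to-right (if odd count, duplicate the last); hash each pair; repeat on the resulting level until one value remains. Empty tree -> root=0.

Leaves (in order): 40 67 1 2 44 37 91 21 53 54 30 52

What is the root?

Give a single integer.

Answer: 593

Derivation:
L0: [40, 67, 1, 2, 44, 37, 91, 21, 53, 54, 30, 52]
L1: h(40,67)=(40*31+67)%997=310 h(1,2)=(1*31+2)%997=33 h(44,37)=(44*31+37)%997=404 h(91,21)=(91*31+21)%997=848 h(53,54)=(53*31+54)%997=700 h(30,52)=(30*31+52)%997=982 -> [310, 33, 404, 848, 700, 982]
L2: h(310,33)=(310*31+33)%997=670 h(404,848)=(404*31+848)%997=411 h(700,982)=(700*31+982)%997=748 -> [670, 411, 748]
L3: h(670,411)=(670*31+411)%997=244 h(748,748)=(748*31+748)%997=8 -> [244, 8]
L4: h(244,8)=(244*31+8)%997=593 -> [593]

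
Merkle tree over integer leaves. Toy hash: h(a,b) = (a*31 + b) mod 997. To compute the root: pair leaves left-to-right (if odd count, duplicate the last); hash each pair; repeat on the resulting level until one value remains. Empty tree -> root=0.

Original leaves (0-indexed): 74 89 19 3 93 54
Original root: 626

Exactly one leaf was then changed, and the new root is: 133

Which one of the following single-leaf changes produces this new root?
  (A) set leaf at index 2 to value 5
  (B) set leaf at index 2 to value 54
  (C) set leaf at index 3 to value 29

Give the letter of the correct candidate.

Answer: A

Derivation:
Original leaves: [74, 89, 19, 3, 93, 54]
Target new root: 133
Try each candidate change and compute the resulting root:
Candidate A: set leaf[2] = 5 -> leaves = [74, 89, 5, 3, 93, 54]
  L0: [74, 89, 5, 3, 93, 54]
  L1: h(74,89)=(74*31+89)%997=389 h(5,3)=(5*31+3)%997=158 h(93,54)=(93*31+54)%997=943 -> [389, 158, 943]
  L2: h(389,158)=(389*31+158)%997=253 h(943,943)=(943*31+943)%997=266 -> [253, 266]
  L3: h(253,266)=(253*31+266)%997=133 -> [133]
  root = 133 == target 133  ** MATCH **
Candidate B: set leaf[2] = 54 -> leaves = [74, 89, 54, 3, 93, 54]
  L0: [74, 89, 54, 3, 93, 54]
  L1: h(74,89)=(74*31+89)%997=389 h(54,3)=(54*31+3)%997=680 h(93,54)=(93*31+54)%997=943 -> [389, 680, 943]
  L2: h(389,680)=(389*31+680)%997=775 h(943,943)=(943*31+943)%997=266 -> [775, 266]
  L3: h(775,266)=(775*31+266)%997=363 -> [363]
  root = 363 != target 133
Candidate C: set leaf[3] = 29 -> leaves = [74, 89, 19, 29, 93, 54]
  L0: [74, 89, 19, 29, 93, 54]
  L1: h(74,89)=(74*31+89)%997=389 h(19,29)=(19*31+29)%997=618 h(93,54)=(93*31+54)%997=943 -> [389, 618, 943]
  L2: h(389,618)=(389*31+618)%997=713 h(943,943)=(943*31+943)%997=266 -> [713, 266]
  L3: h(713,266)=(713*31+266)%997=435 -> [435]
  root = 435 != target 133
Candidate A produces the target root.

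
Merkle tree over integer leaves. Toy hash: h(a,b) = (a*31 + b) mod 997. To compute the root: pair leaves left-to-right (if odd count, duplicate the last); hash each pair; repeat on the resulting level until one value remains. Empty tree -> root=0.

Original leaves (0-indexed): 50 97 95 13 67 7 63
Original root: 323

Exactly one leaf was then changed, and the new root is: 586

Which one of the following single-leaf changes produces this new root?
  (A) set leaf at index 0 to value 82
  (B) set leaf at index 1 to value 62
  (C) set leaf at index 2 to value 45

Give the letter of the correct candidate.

Original leaves: [50, 97, 95, 13, 67, 7, 63]
Target new root: 586
Try each candidate change and compute the resulting root:
Candidate A: set leaf[0] = 82 -> leaves = [82, 97, 95, 13, 67, 7, 63]
  L0: [82, 97, 95, 13, 67, 7, 63]
  L1: h(82,97)=(82*31+97)%997=645 h(95,13)=(95*31+13)%997=964 h(67,7)=(67*31+7)%997=90 h(63,63)=(63*31+63)%997=22 -> [645, 964, 90, 22]
  L2: h(645,964)=(645*31+964)%997=22 h(90,22)=(90*31+22)%997=818 -> [22, 818]
  L3: h(22,818)=(22*31+818)%997=503 -> [503]
  root = 503 != target 586
Candidate B: set leaf[1] = 62 -> leaves = [50, 62, 95, 13, 67, 7, 63]
  L0: [50, 62, 95, 13, 67, 7, 63]
  L1: h(50,62)=(50*31+62)%997=615 h(95,13)=(95*31+13)%997=964 h(67,7)=(67*31+7)%997=90 h(63,63)=(63*31+63)%997=22 -> [615, 964, 90, 22]
  L2: h(615,964)=(615*31+964)%997=89 h(90,22)=(90*31+22)%997=818 -> [89, 818]
  L3: h(89,818)=(89*31+818)%997=586 -> [586]
  root = 586 == target 586  ** MATCH **
Candidate C: set leaf[2] = 45 -> leaves = [50, 97, 45, 13, 67, 7, 63]
  L0: [50, 97, 45, 13, 67, 7, 63]
  L1: h(50,97)=(50*31+97)%997=650 h(45,13)=(45*31+13)%997=411 h(67,7)=(67*31+7)%997=90 h(63,63)=(63*31+63)%997=22 -> [650, 411, 90, 22]
  L2: h(650,411)=(650*31+411)%997=621 h(90,22)=(90*31+22)%997=818 -> [621, 818]
  L3: h(621,818)=(621*31+818)%997=129 -> [129]
  root = 129 != target 586
Candidate B produces the target root.

Answer: B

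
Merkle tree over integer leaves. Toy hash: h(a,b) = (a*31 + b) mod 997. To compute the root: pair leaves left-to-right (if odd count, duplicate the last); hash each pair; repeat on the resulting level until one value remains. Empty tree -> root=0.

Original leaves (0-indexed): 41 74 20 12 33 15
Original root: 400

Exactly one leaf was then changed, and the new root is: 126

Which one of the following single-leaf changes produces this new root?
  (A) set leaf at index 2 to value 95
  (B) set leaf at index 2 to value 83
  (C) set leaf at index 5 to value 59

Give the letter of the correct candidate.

Original leaves: [41, 74, 20, 12, 33, 15]
Target new root: 126
Try each candidate change and compute the resulting root:
Candidate A: set leaf[2] = 95 -> leaves = [41, 74, 95, 12, 33, 15]
  L0: [41, 74, 95, 12, 33, 15]
  L1: h(41,74)=(41*31+74)%997=348 h(95,12)=(95*31+12)%997=963 h(33,15)=(33*31+15)%997=41 -> [348, 963, 41]
  L2: h(348,963)=(348*31+963)%997=784 h(41,41)=(41*31+41)%997=315 -> [784, 315]
  L3: h(784,315)=(784*31+315)%997=691 -> [691]
  root = 691 != target 126
Candidate B: set leaf[2] = 83 -> leaves = [41, 74, 83, 12, 33, 15]
  L0: [41, 74, 83, 12, 33, 15]
  L1: h(41,74)=(41*31+74)%997=348 h(83,12)=(83*31+12)%997=591 h(33,15)=(33*31+15)%997=41 -> [348, 591, 41]
  L2: h(348,591)=(348*31+591)%997=412 h(41,41)=(41*31+41)%997=315 -> [412, 315]
  L3: h(412,315)=(412*31+315)%997=126 -> [126]
  root = 126 == target 126  ** MATCH **
Candidate C: set leaf[5] = 59 -> leaves = [41, 74, 20, 12, 33, 59]
  L0: [41, 74, 20, 12, 33, 59]
  L1: h(41,74)=(41*31+74)%997=348 h(20,12)=(20*31+12)%997=632 h(33,59)=(33*31+59)%997=85 -> [348, 632, 85]
  L2: h(348,632)=(348*31+632)%997=453 h(85,85)=(85*31+85)%997=726 -> [453, 726]
  L3: h(453,726)=(453*31+726)%997=811 -> [811]
  root = 811 != target 126
Candidate B produces the target root.

Answer: B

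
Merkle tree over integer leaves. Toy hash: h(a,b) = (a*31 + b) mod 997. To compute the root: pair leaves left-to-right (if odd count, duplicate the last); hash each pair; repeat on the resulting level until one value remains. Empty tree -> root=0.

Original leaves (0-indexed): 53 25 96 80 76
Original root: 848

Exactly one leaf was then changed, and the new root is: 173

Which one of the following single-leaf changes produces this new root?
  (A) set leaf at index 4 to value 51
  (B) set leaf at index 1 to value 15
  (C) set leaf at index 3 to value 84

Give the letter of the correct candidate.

Answer: A

Derivation:
Original leaves: [53, 25, 96, 80, 76]
Target new root: 173
Try each candidate change and compute the resulting root:
Candidate A: set leaf[4] = 51 -> leaves = [53, 25, 96, 80, 51]
  L0: [53, 25, 96, 80, 51]
  L1: h(53,25)=(53*31+25)%997=671 h(96,80)=(96*31+80)%997=65 h(51,51)=(51*31+51)%997=635 -> [671, 65, 635]
  L2: h(671,65)=(671*31+65)%997=926 h(635,635)=(635*31+635)%997=380 -> [926, 380]
  L3: h(926,380)=(926*31+380)%997=173 -> [173]
  root = 173 == target 173  ** MATCH **
Candidate B: set leaf[1] = 15 -> leaves = [53, 15, 96, 80, 76]
  L0: [53, 15, 96, 80, 76]
  L1: h(53,15)=(53*31+15)%997=661 h(96,80)=(96*31+80)%997=65 h(76,76)=(76*31+76)%997=438 -> [661, 65, 438]
  L2: h(661,65)=(661*31+65)%997=616 h(438,438)=(438*31+438)%997=58 -> [616, 58]
  L3: h(616,58)=(616*31+58)%997=211 -> [211]
  root = 211 != target 173
Candidate C: set leaf[3] = 84 -> leaves = [53, 25, 96, 84, 76]
  L0: [53, 25, 96, 84, 76]
  L1: h(53,25)=(53*31+25)%997=671 h(96,84)=(96*31+84)%997=69 h(76,76)=(76*31+76)%997=438 -> [671, 69, 438]
  L2: h(671,69)=(671*31+69)%997=930 h(438,438)=(438*31+438)%997=58 -> [930, 58]
  L3: h(930,58)=(930*31+58)%997=972 -> [972]
  root = 972 != target 173
Candidate A produces the target root.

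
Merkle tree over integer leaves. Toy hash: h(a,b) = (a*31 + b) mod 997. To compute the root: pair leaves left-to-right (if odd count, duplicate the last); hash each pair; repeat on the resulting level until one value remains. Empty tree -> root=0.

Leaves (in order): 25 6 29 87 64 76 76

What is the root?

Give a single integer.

Answer: 946

Derivation:
L0: [25, 6, 29, 87, 64, 76, 76]
L1: h(25,6)=(25*31+6)%997=781 h(29,87)=(29*31+87)%997=986 h(64,76)=(64*31+76)%997=66 h(76,76)=(76*31+76)%997=438 -> [781, 986, 66, 438]
L2: h(781,986)=(781*31+986)%997=272 h(66,438)=(66*31+438)%997=490 -> [272, 490]
L3: h(272,490)=(272*31+490)%997=946 -> [946]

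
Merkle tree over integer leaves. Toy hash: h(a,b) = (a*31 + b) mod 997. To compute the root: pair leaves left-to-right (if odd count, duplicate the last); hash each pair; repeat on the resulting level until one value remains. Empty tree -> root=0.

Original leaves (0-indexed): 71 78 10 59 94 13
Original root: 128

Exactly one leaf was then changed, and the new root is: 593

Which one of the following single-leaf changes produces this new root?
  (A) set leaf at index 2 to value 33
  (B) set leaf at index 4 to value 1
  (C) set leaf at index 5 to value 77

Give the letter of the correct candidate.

Original leaves: [71, 78, 10, 59, 94, 13]
Target new root: 593
Try each candidate change and compute the resulting root:
Candidate A: set leaf[2] = 33 -> leaves = [71, 78, 33, 59, 94, 13]
  L0: [71, 78, 33, 59, 94, 13]
  L1: h(71,78)=(71*31+78)%997=285 h(33,59)=(33*31+59)%997=85 h(94,13)=(94*31+13)%997=933 -> [285, 85, 933]
  L2: h(285,85)=(285*31+85)%997=944 h(933,933)=(933*31+933)%997=943 -> [944, 943]
  L3: h(944,943)=(944*31+943)%997=297 -> [297]
  root = 297 != target 593
Candidate B: set leaf[4] = 1 -> leaves = [71, 78, 10, 59, 1, 13]
  L0: [71, 78, 10, 59, 1, 13]
  L1: h(71,78)=(71*31+78)%997=285 h(10,59)=(10*31+59)%997=369 h(1,13)=(1*31+13)%997=44 -> [285, 369, 44]
  L2: h(285,369)=(285*31+369)%997=231 h(44,44)=(44*31+44)%997=411 -> [231, 411]
  L3: h(231,411)=(231*31+411)%997=593 -> [593]
  root = 593 == target 593  ** MATCH **
Candidate C: set leaf[5] = 77 -> leaves = [71, 78, 10, 59, 94, 77]
  L0: [71, 78, 10, 59, 94, 77]
  L1: h(71,78)=(71*31+78)%997=285 h(10,59)=(10*31+59)%997=369 h(94,77)=(94*31+77)%997=0 -> [285, 369, 0]
  L2: h(285,369)=(285*31+369)%997=231 h(0,0)=(0*31+0)%997=0 -> [231, 0]
  L3: h(231,0)=(231*31+0)%997=182 -> [182]
  root = 182 != target 593
Candidate B produces the target root.

Answer: B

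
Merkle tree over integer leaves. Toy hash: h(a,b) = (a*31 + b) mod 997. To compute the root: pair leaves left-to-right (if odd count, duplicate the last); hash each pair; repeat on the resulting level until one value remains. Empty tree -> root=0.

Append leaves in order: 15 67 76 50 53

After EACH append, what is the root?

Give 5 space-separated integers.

After append 15 (leaves=[15]):
  L0: [15]
  root=15
After append 67 (leaves=[15, 67]):
  L0: [15, 67]
  L1: h(15,67)=(15*31+67)%997=532 -> [532]
  root=532
After append 76 (leaves=[15, 67, 76]):
  L0: [15, 67, 76]
  L1: h(15,67)=(15*31+67)%997=532 h(76,76)=(76*31+76)%997=438 -> [532, 438]
  L2: h(532,438)=(532*31+438)%997=978 -> [978]
  root=978
After append 50 (leaves=[15, 67, 76, 50]):
  L0: [15, 67, 76, 50]
  L1: h(15,67)=(15*31+67)%997=532 h(76,50)=(76*31+50)%997=412 -> [532, 412]
  L2: h(532,412)=(532*31+412)%997=952 -> [952]
  root=952
After append 53 (leaves=[15, 67, 76, 50, 53]):
  L0: [15, 67, 76, 50, 53]
  L1: h(15,67)=(15*31+67)%997=532 h(76,50)=(76*31+50)%997=412 h(53,53)=(53*31+53)%997=699 -> [532, 412, 699]
  L2: h(532,412)=(532*31+412)%997=952 h(699,699)=(699*31+699)%997=434 -> [952, 434]
  L3: h(952,434)=(952*31+434)%997=36 -> [36]
  root=36

Answer: 15 532 978 952 36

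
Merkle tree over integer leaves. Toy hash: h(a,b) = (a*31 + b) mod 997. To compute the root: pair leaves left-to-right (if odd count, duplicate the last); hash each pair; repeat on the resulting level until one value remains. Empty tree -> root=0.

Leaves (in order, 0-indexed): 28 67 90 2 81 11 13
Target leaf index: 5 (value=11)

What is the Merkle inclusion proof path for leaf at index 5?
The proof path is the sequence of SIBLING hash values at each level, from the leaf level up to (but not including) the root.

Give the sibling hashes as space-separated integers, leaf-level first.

L0 (leaves): [28, 67, 90, 2, 81, 11, 13], target index=5
L1: h(28,67)=(28*31+67)%997=935 [pair 0] h(90,2)=(90*31+2)%997=798 [pair 1] h(81,11)=(81*31+11)%997=528 [pair 2] h(13,13)=(13*31+13)%997=416 [pair 3] -> [935, 798, 528, 416]
  Sibling for proof at L0: 81
L2: h(935,798)=(935*31+798)%997=870 [pair 0] h(528,416)=(528*31+416)%997=832 [pair 1] -> [870, 832]
  Sibling for proof at L1: 416
L3: h(870,832)=(870*31+832)%997=883 [pair 0] -> [883]
  Sibling for proof at L2: 870
Root: 883
Proof path (sibling hashes from leaf to root): [81, 416, 870]

Answer: 81 416 870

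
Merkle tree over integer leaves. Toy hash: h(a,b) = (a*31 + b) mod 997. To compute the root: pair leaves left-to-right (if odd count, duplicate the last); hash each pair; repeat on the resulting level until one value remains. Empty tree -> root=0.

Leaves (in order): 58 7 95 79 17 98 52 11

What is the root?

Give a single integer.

L0: [58, 7, 95, 79, 17, 98, 52, 11]
L1: h(58,7)=(58*31+7)%997=808 h(95,79)=(95*31+79)%997=33 h(17,98)=(17*31+98)%997=625 h(52,11)=(52*31+11)%997=626 -> [808, 33, 625, 626]
L2: h(808,33)=(808*31+33)%997=156 h(625,626)=(625*31+626)%997=61 -> [156, 61]
L3: h(156,61)=(156*31+61)%997=909 -> [909]

Answer: 909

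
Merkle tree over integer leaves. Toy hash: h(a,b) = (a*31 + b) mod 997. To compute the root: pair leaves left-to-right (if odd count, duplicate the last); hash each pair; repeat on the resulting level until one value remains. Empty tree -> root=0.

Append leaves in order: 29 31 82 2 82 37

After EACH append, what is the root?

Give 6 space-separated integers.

After append 29 (leaves=[29]):
  L0: [29]
  root=29
After append 31 (leaves=[29, 31]):
  L0: [29, 31]
  L1: h(29,31)=(29*31+31)%997=930 -> [930]
  root=930
After append 82 (leaves=[29, 31, 82]):
  L0: [29, 31, 82]
  L1: h(29,31)=(29*31+31)%997=930 h(82,82)=(82*31+82)%997=630 -> [930, 630]
  L2: h(930,630)=(930*31+630)%997=547 -> [547]
  root=547
After append 2 (leaves=[29, 31, 82, 2]):
  L0: [29, 31, 82, 2]
  L1: h(29,31)=(29*31+31)%997=930 h(82,2)=(82*31+2)%997=550 -> [930, 550]
  L2: h(930,550)=(930*31+550)%997=467 -> [467]
  root=467
After append 82 (leaves=[29, 31, 82, 2, 82]):
  L0: [29, 31, 82, 2, 82]
  L1: h(29,31)=(29*31+31)%997=930 h(82,2)=(82*31+2)%997=550 h(82,82)=(82*31+82)%997=630 -> [930, 550, 630]
  L2: h(930,550)=(930*31+550)%997=467 h(630,630)=(630*31+630)%997=220 -> [467, 220]
  L3: h(467,220)=(467*31+220)%997=739 -> [739]
  root=739
After append 37 (leaves=[29, 31, 82, 2, 82, 37]):
  L0: [29, 31, 82, 2, 82, 37]
  L1: h(29,31)=(29*31+31)%997=930 h(82,2)=(82*31+2)%997=550 h(82,37)=(82*31+37)%997=585 -> [930, 550, 585]
  L2: h(930,550)=(930*31+550)%997=467 h(585,585)=(585*31+585)%997=774 -> [467, 774]
  L3: h(467,774)=(467*31+774)%997=296 -> [296]
  root=296

Answer: 29 930 547 467 739 296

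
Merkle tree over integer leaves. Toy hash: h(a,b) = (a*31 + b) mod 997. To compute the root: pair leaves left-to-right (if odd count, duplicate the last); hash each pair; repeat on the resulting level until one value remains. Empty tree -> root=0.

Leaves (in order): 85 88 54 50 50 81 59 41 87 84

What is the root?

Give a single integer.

Answer: 301

Derivation:
L0: [85, 88, 54, 50, 50, 81, 59, 41, 87, 84]
L1: h(85,88)=(85*31+88)%997=729 h(54,50)=(54*31+50)%997=727 h(50,81)=(50*31+81)%997=634 h(59,41)=(59*31+41)%997=873 h(87,84)=(87*31+84)%997=787 -> [729, 727, 634, 873, 787]
L2: h(729,727)=(729*31+727)%997=395 h(634,873)=(634*31+873)%997=587 h(787,787)=(787*31+787)%997=259 -> [395, 587, 259]
L3: h(395,587)=(395*31+587)%997=868 h(259,259)=(259*31+259)%997=312 -> [868, 312]
L4: h(868,312)=(868*31+312)%997=301 -> [301]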